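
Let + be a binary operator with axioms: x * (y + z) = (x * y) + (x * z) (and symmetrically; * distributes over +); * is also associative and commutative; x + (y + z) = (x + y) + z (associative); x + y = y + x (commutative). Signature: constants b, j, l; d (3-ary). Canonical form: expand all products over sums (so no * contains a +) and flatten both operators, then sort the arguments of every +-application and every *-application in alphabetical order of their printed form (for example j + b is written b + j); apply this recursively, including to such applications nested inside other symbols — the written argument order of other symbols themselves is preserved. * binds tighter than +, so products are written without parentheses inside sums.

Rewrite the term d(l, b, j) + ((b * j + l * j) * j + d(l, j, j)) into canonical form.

Answer: b * j * j + d(l, b, j) + d(l, j, j) + j * j * l

Derivation:
Expand:  d(l, b, j) + b * j * j + j * j * l + d(l, j, j)
Sort arguments:  b * j * j + d(l, b, j) + d(l, j, j) + j * j * l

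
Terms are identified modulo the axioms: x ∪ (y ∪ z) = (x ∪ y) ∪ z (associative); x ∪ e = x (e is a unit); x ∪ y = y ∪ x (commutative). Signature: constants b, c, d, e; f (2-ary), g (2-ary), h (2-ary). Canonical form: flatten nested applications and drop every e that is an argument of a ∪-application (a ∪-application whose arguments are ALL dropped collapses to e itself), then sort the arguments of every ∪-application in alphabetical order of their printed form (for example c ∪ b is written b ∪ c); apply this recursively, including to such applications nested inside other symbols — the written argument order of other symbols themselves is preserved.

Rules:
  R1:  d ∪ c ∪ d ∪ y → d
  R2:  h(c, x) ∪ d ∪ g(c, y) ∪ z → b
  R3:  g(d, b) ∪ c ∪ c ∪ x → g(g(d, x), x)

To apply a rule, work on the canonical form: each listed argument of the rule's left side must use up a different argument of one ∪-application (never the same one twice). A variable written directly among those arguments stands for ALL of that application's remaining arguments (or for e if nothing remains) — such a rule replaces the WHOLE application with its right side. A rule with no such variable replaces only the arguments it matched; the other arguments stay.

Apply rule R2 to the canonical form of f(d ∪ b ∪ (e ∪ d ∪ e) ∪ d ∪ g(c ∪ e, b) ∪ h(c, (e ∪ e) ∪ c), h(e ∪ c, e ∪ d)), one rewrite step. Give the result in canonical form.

Canonical form:  f(b ∪ d ∪ d ∪ d ∪ g(c, b) ∪ h(c, c), h(c, d))
R2 matches:  uses d, g(c, b), h(c, c);  x := c, y := b, z := b ∪ d ∪ d
The variable takes the whole remainder — replace the entire application.
New term:  f(b, h(c, d))

Answer: f(b, h(c, d))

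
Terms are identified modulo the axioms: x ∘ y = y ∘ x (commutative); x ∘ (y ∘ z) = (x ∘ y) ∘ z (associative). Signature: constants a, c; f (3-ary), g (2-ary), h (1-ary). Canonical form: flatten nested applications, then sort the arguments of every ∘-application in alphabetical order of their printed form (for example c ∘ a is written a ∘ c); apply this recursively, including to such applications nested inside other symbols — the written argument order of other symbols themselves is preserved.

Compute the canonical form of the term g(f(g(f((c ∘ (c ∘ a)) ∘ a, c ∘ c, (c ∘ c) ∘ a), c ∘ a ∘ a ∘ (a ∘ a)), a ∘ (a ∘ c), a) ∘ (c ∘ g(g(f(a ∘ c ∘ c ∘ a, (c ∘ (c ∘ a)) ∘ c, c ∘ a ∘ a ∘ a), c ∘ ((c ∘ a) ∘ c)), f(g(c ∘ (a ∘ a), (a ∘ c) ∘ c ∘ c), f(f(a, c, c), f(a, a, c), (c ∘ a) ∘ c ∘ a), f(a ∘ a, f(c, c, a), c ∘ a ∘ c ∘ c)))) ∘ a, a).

Answer: g(a ∘ c ∘ f(g(f(a ∘ a ∘ c ∘ c, c ∘ c, a ∘ c ∘ c), a ∘ a ∘ a ∘ a ∘ c), a ∘ a ∘ c, a) ∘ g(g(f(a ∘ a ∘ c ∘ c, a ∘ c ∘ c ∘ c, a ∘ a ∘ a ∘ c), a ∘ c ∘ c ∘ c), f(g(a ∘ a ∘ c, a ∘ c ∘ c ∘ c), f(f(a, c, c), f(a, a, c), a ∘ a ∘ c ∘ c), f(a ∘ a, f(c, c, a), a ∘ c ∘ c ∘ c))), a)

Derivation:
Focus inside:  f(g(f((c ∘ (c ∘ a)) ∘ a, c ∘ c, (c ∘ c) ∘ a), c ∘ a ∘ a ∘ (a ∘ a)), a ∘ (a ∘ c), a) ∘ (c ∘ g(g(f(a ∘ c ∘ c ∘ a, (c ∘ (c ∘ a)) ∘ c, c ∘ a ∘ a ∘ a), c ∘ ((c ∘ a) ∘ c)), f(g(c ∘ (a ∘ a), (a ∘ c) ∘ c ∘ c), f(f(a, c, c), f(a, a, c), (c ∘ a) ∘ c ∘ a), f(a ∘ a, f(c, c, a), c ∘ a ∘ c ∘ c)))) ∘ a
Merge nested applications:  f(g(f((c ∘ (c ∘ a)) ∘ a, c ∘ c, (c ∘ c) ∘ a), c ∘ a ∘ a ∘ (a ∘ a)), a ∘ (a ∘ c), a) ∘ c ∘ g(g(f(a ∘ c ∘ c ∘ a, (c ∘ (c ∘ a)) ∘ c, c ∘ a ∘ a ∘ a), c ∘ ((c ∘ a) ∘ c)), f(g(c ∘ (a ∘ a), (a ∘ c) ∘ c ∘ c), f(f(a, c, c), f(a, a, c), (c ∘ a) ∘ c ∘ a), f(a ∘ a, f(c, c, a), c ∘ a ∘ c ∘ c))) ∘ a
Simplify inside:  f(g(f((c ∘ (c ∘ a)) ∘ a, c ∘ c, (c ∘ c) ∘ a), c ∘ a ∘ a ∘ (a ∘ a)), a ∘ (a ∘ c), a)  →  f(g(f(a ∘ a ∘ c ∘ c, c ∘ c, a ∘ c ∘ c), a ∘ a ∘ a ∘ a ∘ c), a ∘ a ∘ c, a)
Canonicalize subterm:  g(g(f(a ∘ c ∘ c ∘ a, (c ∘ (c ∘ a)) ∘ c, c ∘ a ∘ a ∘ a), c ∘ ((c ∘ a) ∘ c)), f(g(c ∘ (a ∘ a), (a ∘ c) ∘ c ∘ c), f(f(a, c, c), f(a, a, c), (c ∘ a) ∘ c ∘ a), f(a ∘ a, f(c, c, a), c ∘ a ∘ c ∘ c)))  →  g(g(f(a ∘ a ∘ c ∘ c, a ∘ c ∘ c ∘ c, a ∘ a ∘ a ∘ c), a ∘ c ∘ c ∘ c), f(g(a ∘ a ∘ c, a ∘ c ∘ c ∘ c), f(f(a, c, c), f(a, a, c), a ∘ a ∘ c ∘ c), f(a ∘ a, f(c, c, a), a ∘ c ∘ c ∘ c)))
Order the arguments:  a ∘ c ∘ f(g(f(a ∘ a ∘ c ∘ c, c ∘ c, a ∘ c ∘ c), a ∘ a ∘ a ∘ a ∘ c), a ∘ a ∘ c, a) ∘ g(g(f(a ∘ a ∘ c ∘ c, a ∘ c ∘ c ∘ c, a ∘ a ∘ a ∘ c), a ∘ c ∘ c ∘ c), f(g(a ∘ a ∘ c, a ∘ c ∘ c ∘ c), f(f(a, c, c), f(a, a, c), a ∘ a ∘ c ∘ c), f(a ∘ a, f(c, c, a), a ∘ c ∘ c ∘ c)))
Rebuild:  g(a ∘ c ∘ f(g(f(a ∘ a ∘ c ∘ c, c ∘ c, a ∘ c ∘ c), a ∘ a ∘ a ∘ a ∘ c), a ∘ a ∘ c, a) ∘ g(g(f(a ∘ a ∘ c ∘ c, a ∘ c ∘ c ∘ c, a ∘ a ∘ a ∘ c), a ∘ c ∘ c ∘ c), f(g(a ∘ a ∘ c, a ∘ c ∘ c ∘ c), f(f(a, c, c), f(a, a, c), a ∘ a ∘ c ∘ c), f(a ∘ a, f(c, c, a), a ∘ c ∘ c ∘ c))), a)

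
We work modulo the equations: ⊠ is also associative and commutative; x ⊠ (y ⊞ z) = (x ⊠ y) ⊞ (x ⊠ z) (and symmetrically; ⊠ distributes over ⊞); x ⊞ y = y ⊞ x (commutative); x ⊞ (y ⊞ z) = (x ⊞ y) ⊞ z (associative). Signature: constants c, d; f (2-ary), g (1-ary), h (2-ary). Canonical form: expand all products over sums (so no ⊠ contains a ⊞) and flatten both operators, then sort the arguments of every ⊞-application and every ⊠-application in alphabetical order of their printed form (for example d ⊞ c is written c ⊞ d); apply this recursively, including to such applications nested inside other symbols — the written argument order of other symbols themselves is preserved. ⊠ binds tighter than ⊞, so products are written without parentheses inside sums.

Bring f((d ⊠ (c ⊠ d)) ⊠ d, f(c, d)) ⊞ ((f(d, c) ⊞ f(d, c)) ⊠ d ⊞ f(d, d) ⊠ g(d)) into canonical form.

Expand products over sums:  f(c ⊠ d ⊠ d ⊠ d, f(c, d)) ⊞ d ⊠ f(d, c) ⊞ d ⊠ f(d, c) ⊞ f(d, d) ⊠ g(d)
Sort:  d ⊠ f(d, c) ⊞ d ⊠ f(d, c) ⊞ f(c ⊠ d ⊠ d ⊠ d, f(c, d)) ⊞ f(d, d) ⊠ g(d)

Answer: d ⊠ f(d, c) ⊞ d ⊠ f(d, c) ⊞ f(c ⊠ d ⊠ d ⊠ d, f(c, d)) ⊞ f(d, d) ⊠ g(d)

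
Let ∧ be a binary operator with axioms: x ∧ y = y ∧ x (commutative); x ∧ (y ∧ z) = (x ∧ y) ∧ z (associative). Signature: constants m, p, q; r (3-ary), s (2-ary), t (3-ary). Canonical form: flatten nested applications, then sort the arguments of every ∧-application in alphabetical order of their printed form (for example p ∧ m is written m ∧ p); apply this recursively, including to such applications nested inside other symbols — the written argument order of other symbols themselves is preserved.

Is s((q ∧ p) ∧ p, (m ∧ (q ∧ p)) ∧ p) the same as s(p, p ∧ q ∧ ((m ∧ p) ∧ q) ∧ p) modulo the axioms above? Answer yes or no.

Answer: no — s(p ∧ p ∧ q, m ∧ p ∧ p ∧ q) vs s(p, m ∧ p ∧ p ∧ p ∧ q ∧ q)

Derivation:
Left:  s((q ∧ p) ∧ p, (m ∧ (q ∧ p)) ∧ p)
  Work inside:  (m ∧ (q ∧ p)) ∧ p
  Un-nest:  m ∧ q ∧ p ∧ p
  Sort:  m ∧ p ∧ p ∧ q
  Reassemble:  s(p ∧ p ∧ q, m ∧ p ∧ p ∧ q)
Right:  s(p, p ∧ q ∧ ((m ∧ p) ∧ q) ∧ p)
  Focus inside:  p ∧ q ∧ ((m ∧ p) ∧ q) ∧ p
  Merge nested applications:  p ∧ q ∧ m ∧ p ∧ q ∧ p
  Sort:  m ∧ p ∧ p ∧ p ∧ q ∧ q
  Rebuild:  s(p, m ∧ p ∧ p ∧ p ∧ q ∧ q)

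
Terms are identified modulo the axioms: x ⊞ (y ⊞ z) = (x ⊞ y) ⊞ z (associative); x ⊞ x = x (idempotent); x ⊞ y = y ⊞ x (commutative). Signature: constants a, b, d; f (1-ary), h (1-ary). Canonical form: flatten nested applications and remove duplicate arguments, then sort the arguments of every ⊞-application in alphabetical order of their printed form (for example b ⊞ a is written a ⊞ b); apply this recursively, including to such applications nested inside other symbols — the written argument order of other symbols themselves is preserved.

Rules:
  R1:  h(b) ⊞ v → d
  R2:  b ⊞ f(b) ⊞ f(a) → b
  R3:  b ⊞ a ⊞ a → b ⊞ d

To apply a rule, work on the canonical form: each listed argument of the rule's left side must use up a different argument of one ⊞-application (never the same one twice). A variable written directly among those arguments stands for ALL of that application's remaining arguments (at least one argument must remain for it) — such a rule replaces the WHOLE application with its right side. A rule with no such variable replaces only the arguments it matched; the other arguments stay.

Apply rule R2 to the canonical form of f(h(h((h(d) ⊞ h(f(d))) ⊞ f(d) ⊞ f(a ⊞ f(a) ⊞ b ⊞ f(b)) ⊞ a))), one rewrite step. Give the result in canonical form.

Canonical form:  f(h(h(a ⊞ f(a ⊞ b ⊞ f(a) ⊞ f(b)) ⊞ f(d) ⊞ h(d) ⊞ h(f(d)))))
Match R2:  consume b, f(a), f(b)
Giving:  f(h(h(a ⊞ f(a ⊞ b) ⊞ f(d) ⊞ h(d) ⊞ h(f(d)))))

Answer: f(h(h(a ⊞ f(a ⊞ b) ⊞ f(d) ⊞ h(d) ⊞ h(f(d)))))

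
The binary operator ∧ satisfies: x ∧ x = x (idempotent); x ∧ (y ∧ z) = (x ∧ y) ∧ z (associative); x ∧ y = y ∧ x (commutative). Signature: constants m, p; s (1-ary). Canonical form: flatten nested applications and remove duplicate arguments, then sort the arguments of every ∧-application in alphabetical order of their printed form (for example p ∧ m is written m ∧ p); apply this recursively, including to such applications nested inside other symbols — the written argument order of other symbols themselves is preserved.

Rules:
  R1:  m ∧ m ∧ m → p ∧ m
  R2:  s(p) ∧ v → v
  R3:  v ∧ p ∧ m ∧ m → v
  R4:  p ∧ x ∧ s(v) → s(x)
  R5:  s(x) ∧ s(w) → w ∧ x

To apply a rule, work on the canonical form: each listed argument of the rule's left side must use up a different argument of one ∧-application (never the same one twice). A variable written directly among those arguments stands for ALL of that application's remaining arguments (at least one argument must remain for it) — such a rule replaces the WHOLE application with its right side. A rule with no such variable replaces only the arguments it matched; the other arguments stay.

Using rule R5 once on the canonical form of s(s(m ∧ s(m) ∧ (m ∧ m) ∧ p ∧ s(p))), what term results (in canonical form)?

Answer: s(s(m ∧ p))

Derivation:
Canonical form:  s(s(m ∧ p ∧ s(m) ∧ s(p)))
Match R5:  consume s(m), s(p);  w := p, x := m
New term:  s(s(m ∧ p))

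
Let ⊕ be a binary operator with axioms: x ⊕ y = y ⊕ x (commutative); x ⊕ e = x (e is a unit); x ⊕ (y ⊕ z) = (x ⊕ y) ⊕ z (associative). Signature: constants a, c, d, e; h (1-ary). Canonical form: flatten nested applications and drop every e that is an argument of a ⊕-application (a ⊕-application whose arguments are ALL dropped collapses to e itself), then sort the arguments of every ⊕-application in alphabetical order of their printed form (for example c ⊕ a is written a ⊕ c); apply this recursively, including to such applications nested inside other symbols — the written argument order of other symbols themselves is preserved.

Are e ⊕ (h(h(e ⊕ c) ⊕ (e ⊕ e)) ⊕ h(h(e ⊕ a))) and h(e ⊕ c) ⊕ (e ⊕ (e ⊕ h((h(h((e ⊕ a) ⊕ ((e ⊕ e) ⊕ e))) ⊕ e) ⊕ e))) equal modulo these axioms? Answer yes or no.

Left:  e ⊕ (h(h(e ⊕ c) ⊕ (e ⊕ e)) ⊕ h(h(e ⊕ a)))
  Flatten:  e ⊕ h(h(e ⊕ c) ⊕ (e ⊕ e)) ⊕ h(h(e ⊕ a))
  Simplify inside:  h(h(e ⊕ c) ⊕ (e ⊕ e))  →  h(h(c))
  Simplify inside:  h(h(e ⊕ a))  →  h(h(a))
  Drop the unit:  drop e
  Order the arguments:  h(h(a)) ⊕ h(h(c))
Right:  h(e ⊕ c) ⊕ (e ⊕ (e ⊕ h((h(h((e ⊕ a) ⊕ ((e ⊕ e) ⊕ e))) ⊕ e) ⊕ e)))
  Merge nested applications:  h(e ⊕ c) ⊕ e ⊕ e ⊕ h((h(h((e ⊕ a) ⊕ ((e ⊕ e) ⊕ e))) ⊕ e) ⊕ e)
  Simplify inside:  h(e ⊕ c)  →  h(c)
  Simplify inside:  h((h(h((e ⊕ a) ⊕ ((e ⊕ e) ⊕ e))) ⊕ e) ⊕ e)  →  h(h(h(a)))
  Unit:  drop e (×2)
  Order the arguments:  h(c) ⊕ h(h(h(a)))

Answer: no — h(h(a)) ⊕ h(h(c)) vs h(c) ⊕ h(h(h(a)))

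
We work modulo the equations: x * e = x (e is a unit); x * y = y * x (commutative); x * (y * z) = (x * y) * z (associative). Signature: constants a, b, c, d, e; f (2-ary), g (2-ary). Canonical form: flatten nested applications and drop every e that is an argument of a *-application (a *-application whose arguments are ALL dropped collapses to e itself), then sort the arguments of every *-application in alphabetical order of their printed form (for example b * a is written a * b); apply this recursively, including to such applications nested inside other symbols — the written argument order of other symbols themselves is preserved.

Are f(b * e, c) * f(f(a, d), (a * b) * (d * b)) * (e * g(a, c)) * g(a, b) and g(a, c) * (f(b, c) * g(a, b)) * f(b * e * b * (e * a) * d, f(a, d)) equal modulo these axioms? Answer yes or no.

Answer: no — f(b, c) * f(f(a, d), a * b * b * d) * g(a, b) * g(a, c) vs f(a * b * b * d, f(a, d)) * f(b, c) * g(a, b) * g(a, c)

Derivation:
Left:  f(b * e, c) * f(f(a, d), (a * b) * (d * b)) * (e * g(a, c)) * g(a, b)
  Merge nested applications:  f(b * e, c) * f(f(a, d), (a * b) * (d * b)) * e * g(a, c) * g(a, b)
  Canonicalize subterm:  f(b * e, c)  →  f(b, c)
  Simplify inside:  f(f(a, d), (a * b) * (d * b))  →  f(f(a, d), a * b * b * d)
  Units out:  drop e
  Sort:  f(b, c) * f(f(a, d), a * b * b * d) * g(a, b) * g(a, c)
Right:  g(a, c) * (f(b, c) * g(a, b)) * f(b * e * b * (e * a) * d, f(a, d))
  Merge nested applications:  g(a, c) * f(b, c) * g(a, b) * f(b * e * b * (e * a) * d, f(a, d))
  Inside:  f(b * e * b * (e * a) * d, f(a, d))  →  f(a * b * b * d, f(a, d))
  Order the arguments:  f(a * b * b * d, f(a, d)) * f(b, c) * g(a, b) * g(a, c)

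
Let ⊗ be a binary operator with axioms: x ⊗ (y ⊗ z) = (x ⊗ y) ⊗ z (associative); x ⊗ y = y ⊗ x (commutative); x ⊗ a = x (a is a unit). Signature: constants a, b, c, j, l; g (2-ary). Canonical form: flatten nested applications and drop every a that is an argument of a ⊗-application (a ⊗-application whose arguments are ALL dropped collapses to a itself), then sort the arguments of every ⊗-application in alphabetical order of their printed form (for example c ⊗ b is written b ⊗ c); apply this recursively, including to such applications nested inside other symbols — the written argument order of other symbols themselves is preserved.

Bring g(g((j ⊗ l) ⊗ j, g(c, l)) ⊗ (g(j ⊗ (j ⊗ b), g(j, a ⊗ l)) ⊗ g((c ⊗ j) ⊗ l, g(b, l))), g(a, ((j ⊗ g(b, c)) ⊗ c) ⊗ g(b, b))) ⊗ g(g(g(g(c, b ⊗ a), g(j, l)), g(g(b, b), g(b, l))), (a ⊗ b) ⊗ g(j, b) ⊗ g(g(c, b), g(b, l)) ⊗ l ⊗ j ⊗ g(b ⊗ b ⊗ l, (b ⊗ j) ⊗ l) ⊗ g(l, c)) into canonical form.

Canonicalize subterm:  g(g((j ⊗ l) ⊗ j, g(c, l)) ⊗ (g(j ⊗ (j ⊗ b), g(j, a ⊗ l)) ⊗ g((c ⊗ j) ⊗ l, g(b, l))), g(a, ((j ⊗ g(b, c)) ⊗ c) ⊗ g(b, b)))  →  g(g(b ⊗ j ⊗ j, g(j, l)) ⊗ g(c ⊗ j ⊗ l, g(b, l)) ⊗ g(j ⊗ j ⊗ l, g(c, l)), g(a, c ⊗ g(b, b) ⊗ g(b, c) ⊗ j))
Simplify inside:  g(g(g(g(c, b ⊗ a), g(j, l)), g(g(b, b), g(b, l))), (a ⊗ b) ⊗ g(j, b) ⊗ g(g(c, b), g(b, l)) ⊗ l ⊗ j ⊗ g(b ⊗ b ⊗ l, (b ⊗ j) ⊗ l) ⊗ g(l, c))  →  g(g(g(g(c, b), g(j, l)), g(g(b, b), g(b, l))), b ⊗ g(b ⊗ b ⊗ l, b ⊗ j ⊗ l) ⊗ g(g(c, b), g(b, l)) ⊗ g(j, b) ⊗ g(l, c) ⊗ j ⊗ l)
Sort:  g(g(b ⊗ j ⊗ j, g(j, l)) ⊗ g(c ⊗ j ⊗ l, g(b, l)) ⊗ g(j ⊗ j ⊗ l, g(c, l)), g(a, c ⊗ g(b, b) ⊗ g(b, c) ⊗ j)) ⊗ g(g(g(g(c, b), g(j, l)), g(g(b, b), g(b, l))), b ⊗ g(b ⊗ b ⊗ l, b ⊗ j ⊗ l) ⊗ g(g(c, b), g(b, l)) ⊗ g(j, b) ⊗ g(l, c) ⊗ j ⊗ l)

Answer: g(g(b ⊗ j ⊗ j, g(j, l)) ⊗ g(c ⊗ j ⊗ l, g(b, l)) ⊗ g(j ⊗ j ⊗ l, g(c, l)), g(a, c ⊗ g(b, b) ⊗ g(b, c) ⊗ j)) ⊗ g(g(g(g(c, b), g(j, l)), g(g(b, b), g(b, l))), b ⊗ g(b ⊗ b ⊗ l, b ⊗ j ⊗ l) ⊗ g(g(c, b), g(b, l)) ⊗ g(j, b) ⊗ g(l, c) ⊗ j ⊗ l)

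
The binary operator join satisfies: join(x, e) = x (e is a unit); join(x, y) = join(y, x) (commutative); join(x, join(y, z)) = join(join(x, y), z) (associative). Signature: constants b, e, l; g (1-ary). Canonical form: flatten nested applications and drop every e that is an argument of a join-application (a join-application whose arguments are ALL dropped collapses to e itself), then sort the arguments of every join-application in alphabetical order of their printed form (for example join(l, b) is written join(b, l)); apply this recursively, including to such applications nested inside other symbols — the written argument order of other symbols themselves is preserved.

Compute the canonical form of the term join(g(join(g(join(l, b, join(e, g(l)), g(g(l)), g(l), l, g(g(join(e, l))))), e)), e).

Simplify inside:  g(join(g(join(l, b, join(e, g(l)), g(g(l)), g(l), l, g(g(join(e, l))))), e))  →  g(g(join(b, g(g(l)), g(g(l)), g(l), g(l), l, l)))
Units out:  drop e
Sort:  g(g(join(b, g(g(l)), g(g(l)), g(l), g(l), l, l)))

Answer: g(g(join(b, g(g(l)), g(g(l)), g(l), g(l), l, l)))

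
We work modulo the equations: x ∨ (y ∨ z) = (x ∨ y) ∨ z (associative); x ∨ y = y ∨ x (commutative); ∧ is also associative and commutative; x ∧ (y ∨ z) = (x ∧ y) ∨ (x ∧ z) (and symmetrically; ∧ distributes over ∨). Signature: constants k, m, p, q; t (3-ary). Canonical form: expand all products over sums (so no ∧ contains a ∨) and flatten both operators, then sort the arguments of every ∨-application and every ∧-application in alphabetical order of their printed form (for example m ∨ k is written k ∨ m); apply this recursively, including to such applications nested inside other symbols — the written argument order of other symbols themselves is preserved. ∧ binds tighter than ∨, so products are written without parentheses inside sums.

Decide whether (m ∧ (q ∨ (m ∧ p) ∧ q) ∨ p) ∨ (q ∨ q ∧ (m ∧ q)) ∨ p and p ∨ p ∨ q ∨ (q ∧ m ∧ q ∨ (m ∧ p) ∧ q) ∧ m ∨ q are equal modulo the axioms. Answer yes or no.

Left:  (m ∧ (q ∨ (m ∧ p) ∧ q) ∨ p) ∨ (q ∨ q ∧ (m ∧ q)) ∨ p
  Expand:  m ∧ q ∨ m ∧ m ∧ p ∧ q ∨ p ∨ q ∨ m ∧ q ∧ q ∨ p
  Sort:  m ∧ m ∧ p ∧ q ∨ m ∧ q ∨ m ∧ q ∧ q ∨ p ∨ p ∨ q
Right:  p ∨ p ∨ q ∨ (q ∧ m ∧ q ∨ (m ∧ p) ∧ q) ∧ m ∨ q
  Expand products over sums:  p ∨ p ∨ q ∨ m ∧ m ∧ q ∧ q ∨ m ∧ m ∧ p ∧ q ∨ q
  Sort arguments:  m ∧ m ∧ p ∧ q ∨ m ∧ m ∧ q ∧ q ∨ p ∨ p ∨ q ∨ q

Answer: no — m ∧ m ∧ p ∧ q ∨ m ∧ q ∨ m ∧ q ∧ q ∨ p ∨ p ∨ q vs m ∧ m ∧ p ∧ q ∨ m ∧ m ∧ q ∧ q ∨ p ∨ p ∨ q ∨ q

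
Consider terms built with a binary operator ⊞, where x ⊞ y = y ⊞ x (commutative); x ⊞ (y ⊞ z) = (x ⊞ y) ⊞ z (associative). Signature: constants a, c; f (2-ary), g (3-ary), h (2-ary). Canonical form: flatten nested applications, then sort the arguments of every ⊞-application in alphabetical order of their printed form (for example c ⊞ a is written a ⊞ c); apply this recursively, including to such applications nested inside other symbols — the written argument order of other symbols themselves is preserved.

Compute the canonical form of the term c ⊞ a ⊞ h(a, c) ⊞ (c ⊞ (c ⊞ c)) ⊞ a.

Merge nested applications:  c ⊞ a ⊞ h(a, c) ⊞ c ⊞ c ⊞ c ⊞ a
Sort:  a ⊞ a ⊞ c ⊞ c ⊞ c ⊞ c ⊞ h(a, c)

Answer: a ⊞ a ⊞ c ⊞ c ⊞ c ⊞ c ⊞ h(a, c)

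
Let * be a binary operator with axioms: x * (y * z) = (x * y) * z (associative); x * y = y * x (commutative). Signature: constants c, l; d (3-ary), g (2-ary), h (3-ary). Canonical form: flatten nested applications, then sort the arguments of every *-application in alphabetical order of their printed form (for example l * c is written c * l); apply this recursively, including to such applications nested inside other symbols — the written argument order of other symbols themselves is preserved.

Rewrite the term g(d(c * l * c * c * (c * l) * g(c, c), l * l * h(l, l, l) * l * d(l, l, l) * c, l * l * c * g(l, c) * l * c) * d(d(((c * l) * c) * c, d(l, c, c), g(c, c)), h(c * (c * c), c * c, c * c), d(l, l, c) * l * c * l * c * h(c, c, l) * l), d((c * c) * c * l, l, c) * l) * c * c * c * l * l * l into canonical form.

Canonicalize subterm:  g(d(c * l * c * c * (c * l) * g(c, c), l * l * h(l, l, l) * l * d(l, l, l) * c, l * l * c * g(l, c) * l * c) * d(d(((c * l) * c) * c, d(l, c, c), g(c, c)), h(c * (c * c), c * c, c * c), d(l, l, c) * l * c * l * c * h(c, c, l) * l), d((c * c) * c * l, l, c) * l)  →  g(d(c * c * c * c * g(c, c) * l * l, c * d(l, l, l) * h(l, l, l) * l * l * l, c * c * g(l, c) * l * l * l) * d(d(c * c * c * l, d(l, c, c), g(c, c)), h(c * c * c, c * c, c * c), c * c * d(l, l, c) * h(c, c, l) * l * l * l), d(c * c * c * l, l, c) * l)
Sort arguments:  c * c * c * g(d(c * c * c * c * g(c, c) * l * l, c * d(l, l, l) * h(l, l, l) * l * l * l, c * c * g(l, c) * l * l * l) * d(d(c * c * c * l, d(l, c, c), g(c, c)), h(c * c * c, c * c, c * c), c * c * d(l, l, c) * h(c, c, l) * l * l * l), d(c * c * c * l, l, c) * l) * l * l * l

Answer: c * c * c * g(d(c * c * c * c * g(c, c) * l * l, c * d(l, l, l) * h(l, l, l) * l * l * l, c * c * g(l, c) * l * l * l) * d(d(c * c * c * l, d(l, c, c), g(c, c)), h(c * c * c, c * c, c * c), c * c * d(l, l, c) * h(c, c, l) * l * l * l), d(c * c * c * l, l, c) * l) * l * l * l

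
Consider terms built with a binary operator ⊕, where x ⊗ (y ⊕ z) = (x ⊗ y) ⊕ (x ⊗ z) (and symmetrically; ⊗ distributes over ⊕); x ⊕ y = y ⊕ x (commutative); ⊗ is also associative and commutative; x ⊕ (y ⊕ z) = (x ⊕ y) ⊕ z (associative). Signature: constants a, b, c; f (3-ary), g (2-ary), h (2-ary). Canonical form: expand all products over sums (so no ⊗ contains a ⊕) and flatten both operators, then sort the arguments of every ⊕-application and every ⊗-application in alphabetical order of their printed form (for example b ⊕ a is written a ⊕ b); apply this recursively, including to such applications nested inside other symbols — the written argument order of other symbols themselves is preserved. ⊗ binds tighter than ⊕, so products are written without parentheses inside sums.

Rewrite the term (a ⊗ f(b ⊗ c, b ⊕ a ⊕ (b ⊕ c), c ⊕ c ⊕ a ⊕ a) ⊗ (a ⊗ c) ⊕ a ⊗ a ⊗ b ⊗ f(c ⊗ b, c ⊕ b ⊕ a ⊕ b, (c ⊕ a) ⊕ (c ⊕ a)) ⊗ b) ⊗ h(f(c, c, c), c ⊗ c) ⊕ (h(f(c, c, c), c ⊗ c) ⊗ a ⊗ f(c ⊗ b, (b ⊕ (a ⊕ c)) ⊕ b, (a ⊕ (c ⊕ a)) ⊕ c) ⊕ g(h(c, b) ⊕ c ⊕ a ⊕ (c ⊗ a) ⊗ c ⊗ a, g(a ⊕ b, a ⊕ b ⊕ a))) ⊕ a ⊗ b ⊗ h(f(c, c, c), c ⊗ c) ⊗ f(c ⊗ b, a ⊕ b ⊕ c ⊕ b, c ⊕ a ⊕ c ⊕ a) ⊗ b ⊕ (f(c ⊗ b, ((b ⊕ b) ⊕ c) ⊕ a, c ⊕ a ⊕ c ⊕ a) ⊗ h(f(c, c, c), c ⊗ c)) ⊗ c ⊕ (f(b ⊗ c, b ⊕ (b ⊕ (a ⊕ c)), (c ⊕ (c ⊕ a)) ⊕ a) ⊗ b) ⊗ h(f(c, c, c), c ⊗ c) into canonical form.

Answer: a ⊗ a ⊗ b ⊗ b ⊗ f(b ⊗ c, a ⊕ b ⊕ b ⊕ c, a ⊕ a ⊕ c ⊕ c) ⊗ h(f(c, c, c), c ⊗ c) ⊕ a ⊗ a ⊗ c ⊗ f(b ⊗ c, a ⊕ b ⊕ b ⊕ c, a ⊕ a ⊕ c ⊕ c) ⊗ h(f(c, c, c), c ⊗ c) ⊕ a ⊗ b ⊗ b ⊗ f(b ⊗ c, a ⊕ b ⊕ b ⊕ c, a ⊕ a ⊕ c ⊕ c) ⊗ h(f(c, c, c), c ⊗ c) ⊕ a ⊗ f(b ⊗ c, a ⊕ b ⊕ b ⊕ c, a ⊕ a ⊕ c ⊕ c) ⊗ h(f(c, c, c), c ⊗ c) ⊕ b ⊗ f(b ⊗ c, a ⊕ b ⊕ b ⊕ c, a ⊕ a ⊕ c ⊕ c) ⊗ h(f(c, c, c), c ⊗ c) ⊕ c ⊗ f(b ⊗ c, a ⊕ b ⊕ b ⊕ c, a ⊕ a ⊕ c ⊕ c) ⊗ h(f(c, c, c), c ⊗ c) ⊕ g(a ⊕ a ⊗ a ⊗ c ⊗ c ⊕ c ⊕ h(c, b), g(a ⊕ b, a ⊕ a ⊕ b))

Derivation:
Distribute:  a ⊗ a ⊗ c ⊗ f(b ⊗ c, a ⊕ b ⊕ b ⊕ c, a ⊕ a ⊕ c ⊕ c) ⊗ h(f(c, c, c), c ⊗ c) ⊕ a ⊗ a ⊗ b ⊗ b ⊗ f(b ⊗ c, a ⊕ b ⊕ b ⊕ c, a ⊕ a ⊕ c ⊕ c) ⊗ h(f(c, c, c), c ⊗ c) ⊕ a ⊗ f(b ⊗ c, a ⊕ b ⊕ b ⊕ c, a ⊕ a ⊕ c ⊕ c) ⊗ h(f(c, c, c), c ⊗ c) ⊕ g(a ⊕ a ⊗ a ⊗ c ⊗ c ⊕ c ⊕ h(c, b), g(a ⊕ b, a ⊕ a ⊕ b)) ⊕ a ⊗ b ⊗ b ⊗ f(b ⊗ c, a ⊕ b ⊕ b ⊕ c, a ⊕ a ⊕ c ⊕ c) ⊗ h(f(c, c, c), c ⊗ c) ⊕ c ⊗ f(b ⊗ c, a ⊕ b ⊕ b ⊕ c, a ⊕ a ⊕ c ⊕ c) ⊗ h(f(c, c, c), c ⊗ c) ⊕ b ⊗ f(b ⊗ c, a ⊕ b ⊕ b ⊕ c, a ⊕ a ⊕ c ⊕ c) ⊗ h(f(c, c, c), c ⊗ c)
Sort arguments:  a ⊗ a ⊗ b ⊗ b ⊗ f(b ⊗ c, a ⊕ b ⊕ b ⊕ c, a ⊕ a ⊕ c ⊕ c) ⊗ h(f(c, c, c), c ⊗ c) ⊕ a ⊗ a ⊗ c ⊗ f(b ⊗ c, a ⊕ b ⊕ b ⊕ c, a ⊕ a ⊕ c ⊕ c) ⊗ h(f(c, c, c), c ⊗ c) ⊕ a ⊗ b ⊗ b ⊗ f(b ⊗ c, a ⊕ b ⊕ b ⊕ c, a ⊕ a ⊕ c ⊕ c) ⊗ h(f(c, c, c), c ⊗ c) ⊕ a ⊗ f(b ⊗ c, a ⊕ b ⊕ b ⊕ c, a ⊕ a ⊕ c ⊕ c) ⊗ h(f(c, c, c), c ⊗ c) ⊕ b ⊗ f(b ⊗ c, a ⊕ b ⊕ b ⊕ c, a ⊕ a ⊕ c ⊕ c) ⊗ h(f(c, c, c), c ⊗ c) ⊕ c ⊗ f(b ⊗ c, a ⊕ b ⊕ b ⊕ c, a ⊕ a ⊕ c ⊕ c) ⊗ h(f(c, c, c), c ⊗ c) ⊕ g(a ⊕ a ⊗ a ⊗ c ⊗ c ⊕ c ⊕ h(c, b), g(a ⊕ b, a ⊕ a ⊕ b))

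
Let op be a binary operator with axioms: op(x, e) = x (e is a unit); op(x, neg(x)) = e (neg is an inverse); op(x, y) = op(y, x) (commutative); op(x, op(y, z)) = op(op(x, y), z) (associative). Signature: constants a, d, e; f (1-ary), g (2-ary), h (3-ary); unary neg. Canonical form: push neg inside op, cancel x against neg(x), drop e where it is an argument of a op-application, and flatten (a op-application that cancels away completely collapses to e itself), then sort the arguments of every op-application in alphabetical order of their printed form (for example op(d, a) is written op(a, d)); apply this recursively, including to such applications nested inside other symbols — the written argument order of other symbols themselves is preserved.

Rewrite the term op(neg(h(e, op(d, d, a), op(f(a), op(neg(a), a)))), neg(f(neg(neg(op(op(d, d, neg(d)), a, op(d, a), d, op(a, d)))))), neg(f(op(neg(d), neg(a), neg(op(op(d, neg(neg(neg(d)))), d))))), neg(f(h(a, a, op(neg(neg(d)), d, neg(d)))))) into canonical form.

Push neg inside:  distribute neg over op and collapse double neg
Collect:  op(neg(h(e, op(a, d, d), f(a))), neg(f(op(a, a, a, d, d, d, d))), neg(f(op(neg(a), neg(d), neg(d)))), neg(f(h(a, a, d))))
Order the arguments:  op(neg(f(h(a, a, d))), neg(f(op(a, a, a, d, d, d, d))), neg(f(op(neg(a), neg(d), neg(d)))), neg(h(e, op(a, d, d), f(a))))

Answer: op(neg(f(h(a, a, d))), neg(f(op(a, a, a, d, d, d, d))), neg(f(op(neg(a), neg(d), neg(d)))), neg(h(e, op(a, d, d), f(a))))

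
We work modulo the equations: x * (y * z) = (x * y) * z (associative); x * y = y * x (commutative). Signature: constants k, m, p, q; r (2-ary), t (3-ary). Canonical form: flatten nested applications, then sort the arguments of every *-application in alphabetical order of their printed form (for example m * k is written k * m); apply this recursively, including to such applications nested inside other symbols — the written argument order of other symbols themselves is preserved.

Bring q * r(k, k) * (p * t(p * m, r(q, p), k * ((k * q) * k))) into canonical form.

Merge nested applications:  q * r(k, k) * p * t(p * m, r(q, p), k * ((k * q) * k))
Simplify inside:  t(p * m, r(q, p), k * ((k * q) * k))  →  t(m * p, r(q, p), k * k * k * q)
Order the arguments:  p * q * r(k, k) * t(m * p, r(q, p), k * k * k * q)

Answer: p * q * r(k, k) * t(m * p, r(q, p), k * k * k * q)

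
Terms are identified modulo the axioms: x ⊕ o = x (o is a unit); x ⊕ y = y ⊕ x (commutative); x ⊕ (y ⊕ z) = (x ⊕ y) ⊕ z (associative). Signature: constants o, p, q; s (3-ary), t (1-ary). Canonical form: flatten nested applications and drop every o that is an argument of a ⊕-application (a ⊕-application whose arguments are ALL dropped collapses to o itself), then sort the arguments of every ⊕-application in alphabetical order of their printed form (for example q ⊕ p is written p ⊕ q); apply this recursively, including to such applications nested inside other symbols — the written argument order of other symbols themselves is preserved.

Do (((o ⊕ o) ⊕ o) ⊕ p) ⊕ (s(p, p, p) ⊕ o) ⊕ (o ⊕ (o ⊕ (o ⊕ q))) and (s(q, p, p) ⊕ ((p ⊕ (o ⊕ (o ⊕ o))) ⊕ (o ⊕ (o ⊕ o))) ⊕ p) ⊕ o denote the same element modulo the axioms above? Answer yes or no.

Left:  (((o ⊕ o) ⊕ o) ⊕ p) ⊕ (s(p, p, p) ⊕ o) ⊕ (o ⊕ (o ⊕ (o ⊕ q)))
  Un-nest:  o ⊕ o ⊕ o ⊕ p ⊕ s(p, p, p) ⊕ o ⊕ o ⊕ o ⊕ o ⊕ q
  Drop the unit:  drop o (×7)
  Order the arguments:  p ⊕ q ⊕ s(p, p, p)
Right:  (s(q, p, p) ⊕ ((p ⊕ (o ⊕ (o ⊕ o))) ⊕ (o ⊕ (o ⊕ o))) ⊕ p) ⊕ o
  Merge nested applications:  s(q, p, p) ⊕ p ⊕ o ⊕ o ⊕ o ⊕ o ⊕ o ⊕ o ⊕ p ⊕ o
  Units out:  drop o (×7)
  Sort arguments:  p ⊕ p ⊕ s(q, p, p)

Answer: no — p ⊕ q ⊕ s(p, p, p) vs p ⊕ p ⊕ s(q, p, p)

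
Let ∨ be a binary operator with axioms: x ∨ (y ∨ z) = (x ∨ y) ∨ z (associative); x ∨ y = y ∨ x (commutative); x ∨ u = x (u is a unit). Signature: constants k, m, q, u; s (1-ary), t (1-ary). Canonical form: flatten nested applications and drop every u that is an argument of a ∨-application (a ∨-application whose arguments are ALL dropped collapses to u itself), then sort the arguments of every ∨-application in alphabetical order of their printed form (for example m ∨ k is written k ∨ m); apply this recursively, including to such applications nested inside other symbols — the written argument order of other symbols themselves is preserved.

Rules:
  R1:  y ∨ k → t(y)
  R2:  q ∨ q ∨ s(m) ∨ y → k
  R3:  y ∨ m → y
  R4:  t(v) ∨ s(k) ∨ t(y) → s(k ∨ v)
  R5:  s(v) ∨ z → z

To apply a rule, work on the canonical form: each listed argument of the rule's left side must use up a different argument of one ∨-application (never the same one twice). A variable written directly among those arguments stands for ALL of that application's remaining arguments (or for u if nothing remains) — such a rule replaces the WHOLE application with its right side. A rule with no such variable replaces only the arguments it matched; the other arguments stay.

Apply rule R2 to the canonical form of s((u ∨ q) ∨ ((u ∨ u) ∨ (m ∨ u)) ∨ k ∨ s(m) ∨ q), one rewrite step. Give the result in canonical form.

Answer: s(k)

Derivation:
Canonical form:  s(k ∨ m ∨ q ∨ q ∨ s(m))
Apply R2:  consuming q, q, s(m);  y := k ∨ m
Every leftover argument binds to the variable; the entire application is replaced.
Result:  s(k)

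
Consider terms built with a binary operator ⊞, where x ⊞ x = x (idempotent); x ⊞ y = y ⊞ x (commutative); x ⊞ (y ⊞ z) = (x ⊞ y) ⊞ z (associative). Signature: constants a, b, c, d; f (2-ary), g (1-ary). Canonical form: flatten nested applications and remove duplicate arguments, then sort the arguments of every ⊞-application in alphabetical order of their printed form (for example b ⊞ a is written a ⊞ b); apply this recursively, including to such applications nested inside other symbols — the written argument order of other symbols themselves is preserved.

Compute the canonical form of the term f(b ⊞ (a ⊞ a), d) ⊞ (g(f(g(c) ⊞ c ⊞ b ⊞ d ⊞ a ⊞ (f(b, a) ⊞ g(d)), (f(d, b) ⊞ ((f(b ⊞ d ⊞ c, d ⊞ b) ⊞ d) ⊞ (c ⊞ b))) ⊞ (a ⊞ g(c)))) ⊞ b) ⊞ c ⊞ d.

Answer: b ⊞ c ⊞ d ⊞ f(a ⊞ b, d) ⊞ g(f(a ⊞ b ⊞ c ⊞ d ⊞ f(b, a) ⊞ g(c) ⊞ g(d), a ⊞ b ⊞ c ⊞ d ⊞ f(b ⊞ c ⊞ d, b ⊞ d) ⊞ f(d, b) ⊞ g(c)))

Derivation:
Un-nest:  f(b ⊞ (a ⊞ a), d) ⊞ g(f(g(c) ⊞ c ⊞ b ⊞ d ⊞ a ⊞ (f(b, a) ⊞ g(d)), (f(d, b) ⊞ ((f(b ⊞ d ⊞ c, d ⊞ b) ⊞ d) ⊞ (c ⊞ b))) ⊞ (a ⊞ g(c)))) ⊞ b ⊞ c ⊞ d
Simplify inside:  f(b ⊞ (a ⊞ a), d)  →  f(a ⊞ b, d)
Canonicalize subterm:  g(f(g(c) ⊞ c ⊞ b ⊞ d ⊞ a ⊞ (f(b, a) ⊞ g(d)), (f(d, b) ⊞ ((f(b ⊞ d ⊞ c, d ⊞ b) ⊞ d) ⊞ (c ⊞ b))) ⊞ (a ⊞ g(c))))  →  g(f(a ⊞ b ⊞ c ⊞ d ⊞ f(b, a) ⊞ g(c) ⊞ g(d), a ⊞ b ⊞ c ⊞ d ⊞ f(b ⊞ c ⊞ d, b ⊞ d) ⊞ f(d, b) ⊞ g(c)))
Sort arguments:  b ⊞ c ⊞ d ⊞ f(a ⊞ b, d) ⊞ g(f(a ⊞ b ⊞ c ⊞ d ⊞ f(b, a) ⊞ g(c) ⊞ g(d), a ⊞ b ⊞ c ⊞ d ⊞ f(b ⊞ c ⊞ d, b ⊞ d) ⊞ f(d, b) ⊞ g(c)))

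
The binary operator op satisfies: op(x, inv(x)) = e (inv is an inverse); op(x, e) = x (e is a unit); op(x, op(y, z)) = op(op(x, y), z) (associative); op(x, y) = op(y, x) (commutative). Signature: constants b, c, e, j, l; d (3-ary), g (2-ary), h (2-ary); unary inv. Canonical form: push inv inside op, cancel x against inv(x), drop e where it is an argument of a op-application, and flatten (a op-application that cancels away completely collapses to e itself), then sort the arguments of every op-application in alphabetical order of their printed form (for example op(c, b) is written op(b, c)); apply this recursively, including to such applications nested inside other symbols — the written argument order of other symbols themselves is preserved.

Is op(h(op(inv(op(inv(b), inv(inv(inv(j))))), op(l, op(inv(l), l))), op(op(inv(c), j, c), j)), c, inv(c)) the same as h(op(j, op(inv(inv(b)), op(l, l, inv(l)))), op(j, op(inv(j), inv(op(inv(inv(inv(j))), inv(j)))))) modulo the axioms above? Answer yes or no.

Left:  op(h(op(inv(op(inv(b), inv(inv(inv(j))))), op(l, op(inv(l), l))), op(op(inv(c), j, c), j)), c, inv(c))
  Push inv inside:  distribute inv over op and collapse double inv
  Cancel:  c cancels
  Collect terms:  h(op(b, j, l), op(j, j))
Right:  h(op(j, op(inv(inv(b)), op(l, l, inv(l)))), op(j, op(inv(j), inv(op(inv(inv(inv(j))), inv(j))))))
  Work inside:  op(j, op(inv(j), inv(op(inv(inv(inv(j))), inv(j)))))
  Push inv inside:  distribute inv over op and collapse double inv
  Collect:  op(j, j)
  Reassemble:  h(op(b, j, l), op(j, j))

Answer: yes — both canonical forms are h(op(b, j, l), op(j, j))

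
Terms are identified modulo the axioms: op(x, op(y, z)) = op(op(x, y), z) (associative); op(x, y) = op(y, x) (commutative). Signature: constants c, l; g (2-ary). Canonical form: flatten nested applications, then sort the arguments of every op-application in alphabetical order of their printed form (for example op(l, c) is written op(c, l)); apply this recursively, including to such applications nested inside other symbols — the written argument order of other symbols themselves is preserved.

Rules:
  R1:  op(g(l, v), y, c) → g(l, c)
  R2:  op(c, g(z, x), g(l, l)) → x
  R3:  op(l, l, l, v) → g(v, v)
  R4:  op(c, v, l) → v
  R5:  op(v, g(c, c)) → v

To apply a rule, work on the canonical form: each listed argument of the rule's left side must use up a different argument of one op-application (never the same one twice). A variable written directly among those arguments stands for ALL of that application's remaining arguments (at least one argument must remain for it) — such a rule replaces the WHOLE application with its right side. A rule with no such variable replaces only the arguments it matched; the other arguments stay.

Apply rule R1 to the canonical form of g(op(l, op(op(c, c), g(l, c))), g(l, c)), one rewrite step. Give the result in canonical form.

Answer: g(g(l, c), g(l, c))

Derivation:
Canonical form:  g(op(c, c, g(l, c), l), g(l, c))
Apply R1:  consuming c, g(l, c);  v := c, y := op(c, l)
The variable takes the whole remainder — replace the entire application.
Giving:  g(g(l, c), g(l, c))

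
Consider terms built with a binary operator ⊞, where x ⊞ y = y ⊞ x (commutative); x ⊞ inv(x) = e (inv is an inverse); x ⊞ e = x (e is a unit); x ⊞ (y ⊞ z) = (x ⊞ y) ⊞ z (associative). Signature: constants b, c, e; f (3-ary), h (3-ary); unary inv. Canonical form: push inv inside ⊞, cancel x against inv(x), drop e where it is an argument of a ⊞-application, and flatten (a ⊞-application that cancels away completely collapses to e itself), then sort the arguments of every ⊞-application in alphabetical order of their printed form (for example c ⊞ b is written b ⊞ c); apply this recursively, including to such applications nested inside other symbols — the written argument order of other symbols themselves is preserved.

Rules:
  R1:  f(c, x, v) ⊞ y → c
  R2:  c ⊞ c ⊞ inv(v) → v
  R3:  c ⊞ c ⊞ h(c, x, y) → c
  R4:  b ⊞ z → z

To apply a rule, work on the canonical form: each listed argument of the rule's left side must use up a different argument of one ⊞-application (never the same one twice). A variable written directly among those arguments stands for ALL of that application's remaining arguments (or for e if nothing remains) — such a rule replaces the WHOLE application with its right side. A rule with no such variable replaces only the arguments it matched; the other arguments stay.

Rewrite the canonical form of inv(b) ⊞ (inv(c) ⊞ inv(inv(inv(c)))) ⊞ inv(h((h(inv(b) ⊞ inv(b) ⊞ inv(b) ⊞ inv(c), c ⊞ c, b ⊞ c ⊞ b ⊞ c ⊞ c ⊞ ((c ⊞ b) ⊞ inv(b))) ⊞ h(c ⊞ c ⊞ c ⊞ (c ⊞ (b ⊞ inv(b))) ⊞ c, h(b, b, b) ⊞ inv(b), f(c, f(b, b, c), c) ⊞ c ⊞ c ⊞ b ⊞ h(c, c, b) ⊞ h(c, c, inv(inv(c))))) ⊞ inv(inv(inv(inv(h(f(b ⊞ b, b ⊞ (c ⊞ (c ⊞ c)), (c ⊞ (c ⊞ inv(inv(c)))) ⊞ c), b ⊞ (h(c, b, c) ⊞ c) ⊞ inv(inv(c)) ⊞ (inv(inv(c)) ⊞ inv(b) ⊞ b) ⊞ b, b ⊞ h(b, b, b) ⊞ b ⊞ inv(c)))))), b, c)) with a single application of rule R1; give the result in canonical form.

Canonical form:  inv(b) ⊞ inv(c) ⊞ inv(c) ⊞ inv(h(h(c ⊞ c ⊞ c ⊞ c ⊞ c, h(b, b, b) ⊞ inv(b), b ⊞ c ⊞ c ⊞ f(c, f(b, b, c), c) ⊞ h(c, c, b) ⊞ h(c, c, c)) ⊞ h(f(b ⊞ b, b ⊞ c ⊞ c ⊞ c, c ⊞ c ⊞ c ⊞ c), b ⊞ b ⊞ c ⊞ c ⊞ c ⊞ h(c, b, c), b ⊞ b ⊞ h(b, b, b) ⊞ inv(c)) ⊞ h(inv(b) ⊞ inv(b) ⊞ inv(b) ⊞ inv(c), c ⊞ c, b ⊞ b ⊞ c ⊞ c ⊞ c ⊞ c), b, c))
Apply R1:  consuming f(c, f(b, b, c), c);  v := c, x := f(b, b, c), y := b ⊞ c ⊞ c ⊞ h(c, c, b) ⊞ h(c, c, c)
The extension variable absorbs all remaining arguments, so the whole application is rewritten.
Giving:  inv(b) ⊞ inv(c) ⊞ inv(c) ⊞ inv(h(h(c ⊞ c ⊞ c ⊞ c ⊞ c, h(b, b, b) ⊞ inv(b), c) ⊞ h(f(b ⊞ b, b ⊞ c ⊞ c ⊞ c, c ⊞ c ⊞ c ⊞ c), b ⊞ b ⊞ c ⊞ c ⊞ c ⊞ h(c, b, c), b ⊞ b ⊞ h(b, b, b) ⊞ inv(c)) ⊞ h(inv(b) ⊞ inv(b) ⊞ inv(b) ⊞ inv(c), c ⊞ c, b ⊞ b ⊞ c ⊞ c ⊞ c ⊞ c), b, c))

Answer: inv(b) ⊞ inv(c) ⊞ inv(c) ⊞ inv(h(h(c ⊞ c ⊞ c ⊞ c ⊞ c, h(b, b, b) ⊞ inv(b), c) ⊞ h(f(b ⊞ b, b ⊞ c ⊞ c ⊞ c, c ⊞ c ⊞ c ⊞ c), b ⊞ b ⊞ c ⊞ c ⊞ c ⊞ h(c, b, c), b ⊞ b ⊞ h(b, b, b) ⊞ inv(c)) ⊞ h(inv(b) ⊞ inv(b) ⊞ inv(b) ⊞ inv(c), c ⊞ c, b ⊞ b ⊞ c ⊞ c ⊞ c ⊞ c), b, c))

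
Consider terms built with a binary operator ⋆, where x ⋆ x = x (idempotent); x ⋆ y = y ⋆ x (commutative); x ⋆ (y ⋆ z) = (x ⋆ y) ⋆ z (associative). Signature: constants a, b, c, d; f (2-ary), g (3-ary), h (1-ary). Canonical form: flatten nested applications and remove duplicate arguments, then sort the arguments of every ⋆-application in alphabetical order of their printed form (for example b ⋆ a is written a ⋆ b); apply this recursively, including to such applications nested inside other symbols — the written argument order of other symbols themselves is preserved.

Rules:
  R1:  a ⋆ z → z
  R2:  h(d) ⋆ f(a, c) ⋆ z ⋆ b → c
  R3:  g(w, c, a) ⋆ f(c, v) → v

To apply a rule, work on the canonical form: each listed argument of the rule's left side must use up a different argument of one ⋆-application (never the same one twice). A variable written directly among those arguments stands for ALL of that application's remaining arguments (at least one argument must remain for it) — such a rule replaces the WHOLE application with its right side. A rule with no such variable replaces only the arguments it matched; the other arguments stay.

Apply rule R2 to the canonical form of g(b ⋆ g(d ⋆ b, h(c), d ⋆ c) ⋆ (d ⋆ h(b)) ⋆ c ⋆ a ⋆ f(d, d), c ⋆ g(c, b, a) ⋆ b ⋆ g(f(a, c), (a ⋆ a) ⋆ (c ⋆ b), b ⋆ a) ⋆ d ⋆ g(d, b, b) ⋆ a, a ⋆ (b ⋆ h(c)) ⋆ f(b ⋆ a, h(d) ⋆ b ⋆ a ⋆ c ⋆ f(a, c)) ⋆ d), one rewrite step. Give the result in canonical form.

Canonical form:  g(a ⋆ b ⋆ c ⋆ d ⋆ f(d, d) ⋆ g(b ⋆ d, h(c), c ⋆ d) ⋆ h(b), a ⋆ b ⋆ c ⋆ d ⋆ g(c, b, a) ⋆ g(d, b, b) ⋆ g(f(a, c), a ⋆ b ⋆ c, a ⋆ b), a ⋆ b ⋆ d ⋆ f(a ⋆ b, a ⋆ b ⋆ c ⋆ f(a, c) ⋆ h(d)) ⋆ h(c))
Apply R2:  consuming b, f(a, c), h(d);  z := a ⋆ c
Every leftover argument binds to the variable; the entire application is replaced.
New term:  g(a ⋆ b ⋆ c ⋆ d ⋆ f(d, d) ⋆ g(b ⋆ d, h(c), c ⋆ d) ⋆ h(b), a ⋆ b ⋆ c ⋆ d ⋆ g(c, b, a) ⋆ g(d, b, b) ⋆ g(f(a, c), a ⋆ b ⋆ c, a ⋆ b), a ⋆ b ⋆ d ⋆ f(a ⋆ b, c) ⋆ h(c))

Answer: g(a ⋆ b ⋆ c ⋆ d ⋆ f(d, d) ⋆ g(b ⋆ d, h(c), c ⋆ d) ⋆ h(b), a ⋆ b ⋆ c ⋆ d ⋆ g(c, b, a) ⋆ g(d, b, b) ⋆ g(f(a, c), a ⋆ b ⋆ c, a ⋆ b), a ⋆ b ⋆ d ⋆ f(a ⋆ b, c) ⋆ h(c))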